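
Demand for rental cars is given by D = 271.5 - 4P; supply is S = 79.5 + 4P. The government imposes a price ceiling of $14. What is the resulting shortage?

Shortage = 80

Equilibrium price would be P* = 24, so the ceiling at 14 binds.
At P = 14: D = 271.5 − 4(14) = 215.5, S = 79.5 + 4(14) = 135.5.
Shortage = 215.5 − 135.5 = 80.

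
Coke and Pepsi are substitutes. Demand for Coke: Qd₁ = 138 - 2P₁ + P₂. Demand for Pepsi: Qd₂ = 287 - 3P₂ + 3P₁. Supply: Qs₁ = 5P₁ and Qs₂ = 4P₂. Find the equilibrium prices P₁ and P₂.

Market 1: 138 - 2P₁ + P₂ = 5P₁ → 7P₁ - P₂ = 138.
Market 2: 7P₂ - 3P₁ = 287.
Eliminating P₂: 7×(1) + 1×(2) gives 46P₁ = 1253, so P₁ = 1253/46.
Back-substitute into (2): P₂ = (287 + 3×1253/46) / 7 = 2423/46.

P₁ = 1253/46, P₂ = 2423/46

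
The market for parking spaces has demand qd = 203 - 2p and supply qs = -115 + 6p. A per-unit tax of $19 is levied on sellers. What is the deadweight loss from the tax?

Deadweight loss = 270.75

Pre-tax equilibrium: p* = 39.75, q* = 123.5.
Tax on sellers shifts supply to qs = -115 + 6(p − 19) = -229 + 6p.
203 - 2p = -229 + 6p gives buyer price pb = 54; sellers receive ps = 54 − 19 = 35.
New quantity: q = 203 − 2(54) = 95.
DWL = ½ × 19 × (123.5 − 95) = 270.75.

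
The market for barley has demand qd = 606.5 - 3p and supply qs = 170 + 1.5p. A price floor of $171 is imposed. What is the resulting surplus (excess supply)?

Surplus = 333

Equilibrium price would be p* = 97, so the floor at 171 binds.
At p = 171: qd = 93.5, qs = 426.5.
Surplus = 426.5 − 93.5 = 333.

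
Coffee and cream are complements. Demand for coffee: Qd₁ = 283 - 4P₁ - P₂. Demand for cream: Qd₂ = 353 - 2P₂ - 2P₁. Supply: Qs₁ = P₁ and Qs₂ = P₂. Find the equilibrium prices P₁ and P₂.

Market 1: 283 - 4P₁ - P₂ = P₁ → 5P₁ + P₂ = 283.
Market 2: 3P₂ + 2P₁ = 353.
Eliminating P₂: 3×(1) − 1×(2) gives 13P₁ = 496, so P₁ = 496/13.
Back-substitute into (2): P₂ = (353 − 2×496/13) / 3 = 1199/13.

P₁ = 496/13, P₂ = 1199/13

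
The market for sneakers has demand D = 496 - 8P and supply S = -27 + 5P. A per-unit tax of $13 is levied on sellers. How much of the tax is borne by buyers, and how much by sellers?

Pre-tax equilibrium: P* = 523/13, Q* = 2264/13.
Tax on sellers shifts supply to S = -27 + 5(P − 13) = -92 + 5P.
496 - 8P = -92 + 5P gives buyer price Pb = 588/13; sellers receive Ps = 588/13 − 13 = 419/13.
New quantity: Q = 496 − 8(588/13) = 1744/13.
Buyer burden = 588/13 − 523/13 = 5; seller burden = 523/13 − 419/13 = 8.

Buyers bear $5, sellers bear $8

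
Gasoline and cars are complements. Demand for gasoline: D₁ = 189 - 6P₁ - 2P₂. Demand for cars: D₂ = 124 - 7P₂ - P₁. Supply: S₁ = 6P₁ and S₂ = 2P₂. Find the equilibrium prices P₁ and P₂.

Market 1: 189 - 6P₁ - 2P₂ = 6P₁ → 12P₁ + 2P₂ = 189.
Market 2: 9P₂ + P₁ = 124.
Eliminating P₂: 9×(1) − 2×(2) gives 106P₁ = 1453, so P₁ = 1453/106.
Back-substitute into (2): P₂ = (124 − 1×1453/106) / 9 = 1299/106.

P₁ = 1453/106, P₂ = 1299/106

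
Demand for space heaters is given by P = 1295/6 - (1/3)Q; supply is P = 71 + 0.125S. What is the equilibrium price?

Set the two price expressions equal: 1295/6 - (1/3)Q = 71 + 0.125Q.
869/6 = (11/24)Q, so Q* = 316.
P* = 1295/6 − (1/3)(316) = 110.5.

P* = 110.5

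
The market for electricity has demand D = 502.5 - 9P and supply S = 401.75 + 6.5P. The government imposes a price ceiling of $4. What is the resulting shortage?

Equilibrium price would be P* = 6.5, so the ceiling at 4 binds.
At P = 4: D = 502.5 − 9(4) = 466.5, S = 401.75 + 6.5(4) = 427.75.
Shortage = 466.5 − 427.75 = 38.75.

Shortage = 38.75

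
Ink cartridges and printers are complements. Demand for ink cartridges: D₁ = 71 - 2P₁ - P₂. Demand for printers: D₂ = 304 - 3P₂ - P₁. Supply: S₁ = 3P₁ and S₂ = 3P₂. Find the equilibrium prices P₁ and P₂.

Market 1: 71 - 2P₁ - P₂ = 3P₁ → 5P₁ + P₂ = 71.
Market 2: 6P₂ + P₁ = 304.
Eliminating P₂: 6×(1) − 1×(2) gives 29P₁ = 122, so P₁ = 122/29.
Back-substitute into (2): P₂ = (304 − 1×122/29) / 6 = 1449/29.

P₁ = 122/29, P₂ = 1449/29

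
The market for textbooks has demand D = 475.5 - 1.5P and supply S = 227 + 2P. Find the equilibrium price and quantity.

P* = 71, Q* = 369

Set D = S: 475.5 - 1.5P = 227 + 2P.
248.5 = 3.5P, so P* = 71.
Q* = 475.5 − 1.5(71) = 369.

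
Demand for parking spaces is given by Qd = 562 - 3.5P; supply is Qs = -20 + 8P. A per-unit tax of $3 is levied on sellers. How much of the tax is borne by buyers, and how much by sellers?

Buyers bear 48/23, sellers bear 21/23

Pre-tax equilibrium: P* = 1164/23, Q* = 8852/23.
Tax on sellers shifts supply to Qs = -20 + 8(P − 3) = -44 + 8P.
562 - 3.5P = -44 + 8P gives buyer price Pb = 1212/23; sellers receive Ps = 1212/23 − 3 = 1143/23.
New quantity: Q = 562 − 3.5(1212/23) = 8684/23.
Buyer burden = 1212/23 − 1164/23 = 48/23; seller burden = 1164/23 − 1143/23 = 21/23.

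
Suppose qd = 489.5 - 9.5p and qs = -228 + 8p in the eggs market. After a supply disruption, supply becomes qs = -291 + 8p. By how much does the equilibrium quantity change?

Δq = -34.2

Original equilibrium: p* = 41, q* = 100.
New equilibrium: 489.5 - 9.5p = -291 + 8p, so 780.5 = 17.5p and p' = 44.6; q' = 489.5 − 9.5(44.6) = 65.8.
Change in quantity: 65.8 − 100 = -34.2.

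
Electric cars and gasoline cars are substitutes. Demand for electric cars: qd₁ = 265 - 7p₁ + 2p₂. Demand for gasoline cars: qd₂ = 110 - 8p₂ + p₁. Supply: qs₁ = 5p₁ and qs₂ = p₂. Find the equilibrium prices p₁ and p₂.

Market 1: 265 - 7p₁ + 2p₂ = 5p₁ → 12p₁ - 2p₂ = 265.
Market 2: 9p₂ - p₁ = 110.
Eliminating p₂: 9×(1) + 2×(2) gives 106p₁ = 2605, so p₁ = 2605/106.
Back-substitute into (2): p₂ = (110 + 1×2605/106) / 9 = 1585/106.

p₁ = 2605/106, p₂ = 1585/106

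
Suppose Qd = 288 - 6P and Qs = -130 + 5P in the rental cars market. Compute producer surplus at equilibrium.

Producer surplus = 360

Equilibrium: 288 - 6P = -130 + 5P gives P* = 38, Q* = 60.
Supply starts at P = 26 (where Qs = 0).
PS = ½(38 − 26)(60) = 360.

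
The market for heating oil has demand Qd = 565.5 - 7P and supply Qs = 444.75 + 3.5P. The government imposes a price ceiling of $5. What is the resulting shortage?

Shortage = 68.25

Equilibrium price would be P* = 11.5, so the ceiling at 5 binds.
At P = 5: Qd = 565.5 − 7(5) = 530.5, Qs = 444.75 + 3.5(5) = 462.25.
Shortage = 530.5 − 462.25 = 68.25.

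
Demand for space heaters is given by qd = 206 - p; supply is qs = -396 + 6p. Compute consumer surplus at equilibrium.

Equilibrium: 206 - p = -396 + 6p gives p* = 86, q* = 120.
Demand choke price (qd = 0): p = 206.
CS = ½(206 − 86)(120) = 7200.

Consumer surplus = 7200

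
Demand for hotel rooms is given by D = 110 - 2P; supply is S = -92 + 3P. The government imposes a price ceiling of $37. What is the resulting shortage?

Equilibrium price would be P* = 40.4, so the ceiling at 37 binds.
At P = 37: D = 110 − 2(37) = 36, S = -92 + 3(37) = 19.
Shortage = 36 − 19 = 17.

Shortage = 17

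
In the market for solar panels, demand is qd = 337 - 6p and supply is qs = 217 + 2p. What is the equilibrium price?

Set qd = qs: 337 - 6p = 217 + 2p.
120 = 8p, so p* = 15.
q* = 337 − 6(15) = 247.

p* = 15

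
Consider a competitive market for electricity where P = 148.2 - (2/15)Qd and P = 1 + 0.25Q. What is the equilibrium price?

Set the two price expressions equal: 148.2 - (2/15)Q = 1 + 0.25Q.
147.2 = (23/60)Q, so Q* = 384.
P* = 148.2 − (2/15)(384) = 97.

P* = 97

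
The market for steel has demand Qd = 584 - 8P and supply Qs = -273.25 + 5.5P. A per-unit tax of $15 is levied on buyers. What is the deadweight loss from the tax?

Pre-tax equilibrium: P* = 63.5, Q* = 76.
Tax on buyers shifts demand to Qd = 584 − 8(P + 15) = 464 - 8P.
464 - 8P = -273.25 + 5.5P gives seller price Ps = 983/18; buyers pay Pb = 983/18 + 15 = 1253/18.
New quantity: Q = 584 − 8(1253/18) = 244/9.
DWL = ½ × 15 × (76 − 244/9) = 1100/3.

Deadweight loss = 1100/3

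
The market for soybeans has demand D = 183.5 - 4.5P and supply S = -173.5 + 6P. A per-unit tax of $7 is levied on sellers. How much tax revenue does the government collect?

Pre-tax equilibrium: P* = 34, Q* = 30.5.
Tax on sellers shifts supply to S = -173.5 + 6(P − 7) = -215.5 + 6P.
183.5 - 4.5P = -215.5 + 6P gives buyer price Pb = 38; sellers receive Ps = 38 − 7 = 31.
New quantity: Q = 183.5 − 4.5(38) = 12.5.
Revenue = 7 × 12.5 = 87.5.

Tax revenue = 87.5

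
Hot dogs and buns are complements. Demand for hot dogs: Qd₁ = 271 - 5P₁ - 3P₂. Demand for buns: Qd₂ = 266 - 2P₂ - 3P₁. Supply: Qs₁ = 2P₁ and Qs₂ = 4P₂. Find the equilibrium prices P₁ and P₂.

Market 1: 271 - 5P₁ - 3P₂ = 2P₁ → 7P₁ + 3P₂ = 271.
Market 2: 6P₂ + 3P₁ = 266.
Eliminating P₂: 6×(1) − 3×(2) gives 33P₁ = 828, so P₁ = 276/11.
Back-substitute into (2): P₂ = (266 − 3×276/11) / 6 = 1049/33.

P₁ = 276/11, P₂ = 1049/33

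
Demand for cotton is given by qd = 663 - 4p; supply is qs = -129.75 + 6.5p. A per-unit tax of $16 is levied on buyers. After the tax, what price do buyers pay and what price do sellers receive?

Pre-tax equilibrium: p* = 75.5, q* = 361.
Tax on buyers shifts demand to qd = 663 − 4(p + 16) = 599 - 4p.
599 - 4p = -129.75 + 6.5p gives seller price ps = 2915/42; buyers pay pb = 2915/42 + 16 = 3587/42.
New quantity: q = 663 − 4(3587/42) = 6749/21.

Buyers pay 3587/42, sellers receive 2915/42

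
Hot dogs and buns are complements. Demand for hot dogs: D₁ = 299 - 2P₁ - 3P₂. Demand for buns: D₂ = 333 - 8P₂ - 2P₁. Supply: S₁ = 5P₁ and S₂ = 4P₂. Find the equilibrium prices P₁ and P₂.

P₁ = 863/26, P₂ = 1733/78

Market 1: 299 - 2P₁ - 3P₂ = 5P₁ → 7P₁ + 3P₂ = 299.
Market 2: 12P₂ + 2P₁ = 333.
Eliminating P₂: 12×(1) − 3×(2) gives 78P₁ = 2589, so P₁ = 863/26.
Back-substitute into (2): P₂ = (333 − 2×863/26) / 12 = 1733/78.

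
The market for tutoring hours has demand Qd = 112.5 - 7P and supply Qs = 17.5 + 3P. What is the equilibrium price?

P* = 9.5

Set Qd = Qs: 112.5 - 7P = 17.5 + 3P.
95 = 10P, so P* = 9.5.
Q* = 112.5 − 7(9.5) = 46.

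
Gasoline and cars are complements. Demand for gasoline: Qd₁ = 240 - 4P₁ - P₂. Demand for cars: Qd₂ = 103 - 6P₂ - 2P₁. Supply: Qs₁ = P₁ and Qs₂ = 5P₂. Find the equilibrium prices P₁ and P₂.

Market 1: 240 - 4P₁ - P₂ = P₁ → 5P₁ + P₂ = 240.
Market 2: 11P₂ + 2P₁ = 103.
Eliminating P₂: 11×(1) − 1×(2) gives 53P₁ = 2537, so P₁ = 2537/53.
Back-substitute into (2): P₂ = (103 − 2×2537/53) / 11 = 35/53.

P₁ = 2537/53, P₂ = 35/53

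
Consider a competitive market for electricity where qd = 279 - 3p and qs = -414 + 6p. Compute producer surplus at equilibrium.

Producer surplus = 192

Equilibrium: 279 - 3p = -414 + 6p gives p* = 77, q* = 48.
Supply starts at p = 69 (where qs = 0).
PS = ½(77 − 69)(48) = 192.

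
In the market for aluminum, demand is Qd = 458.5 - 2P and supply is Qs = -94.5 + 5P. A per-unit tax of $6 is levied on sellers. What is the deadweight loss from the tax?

Pre-tax equilibrium: P* = 79, Q* = 300.5.
Tax on sellers shifts supply to Qs = -94.5 + 5(P − 6) = -124.5 + 5P.
458.5 - 2P = -124.5 + 5P gives buyer price Pb = 583/7; sellers receive Ps = 583/7 − 6 = 541/7.
New quantity: Q = 458.5 − 2(583/7) = 4087/14.
DWL = ½ × 6 × (300.5 − 4087/14) = 180/7.

Deadweight loss = 180/7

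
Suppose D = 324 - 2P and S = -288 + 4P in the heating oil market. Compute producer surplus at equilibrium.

Producer surplus = 1800

Equilibrium: 324 - 2P = -288 + 4P gives P* = 102, Q* = 120.
Supply starts at P = 72 (where S = 0).
PS = ½(102 − 72)(120) = 1800.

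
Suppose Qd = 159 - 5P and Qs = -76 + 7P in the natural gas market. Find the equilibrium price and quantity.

P* = 235/12, Q* = 733/12

Set Qd = Qs: 159 - 5P = -76 + 7P.
235 = 12P, so P* = 235/12.
Q* = 159 − 5(235/12) = 733/12.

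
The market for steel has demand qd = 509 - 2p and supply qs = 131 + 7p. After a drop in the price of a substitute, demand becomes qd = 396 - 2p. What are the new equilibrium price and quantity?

p' = 265/9, q' = 3034/9

Original equilibrium: p* = 42, q* = 425.
New equilibrium: 396 - 2p = 131 + 7p, so 265 = 9p and p' = 265/9; q' = 396 − 2(265/9) = 3034/9.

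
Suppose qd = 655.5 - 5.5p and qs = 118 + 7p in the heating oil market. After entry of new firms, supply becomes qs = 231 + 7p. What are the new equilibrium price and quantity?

p' = 33.96, q' = 468.72

Original equilibrium: p* = 43, q* = 419.
New equilibrium: 655.5 - 5.5p = 231 + 7p, so 424.5 = 12.5p and p' = 33.96; q' = 655.5 − 5.5(33.96) = 468.72.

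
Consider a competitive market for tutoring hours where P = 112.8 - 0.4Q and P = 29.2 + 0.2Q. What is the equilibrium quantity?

Q* = 418/3

Set the two price expressions equal: 112.8 - 0.4Q = 29.2 + 0.2Q.
83.6 = 0.6Q, so Q* = 418/3.
P* = 112.8 − (0.4)(418/3) = 856/15.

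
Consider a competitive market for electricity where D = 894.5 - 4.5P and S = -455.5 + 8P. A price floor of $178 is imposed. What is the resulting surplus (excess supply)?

Equilibrium price would be P* = 108, so the floor at 178 binds.
At P = 178: D = 93.5, S = 968.5.
Surplus = 968.5 − 93.5 = 875.

Surplus = 875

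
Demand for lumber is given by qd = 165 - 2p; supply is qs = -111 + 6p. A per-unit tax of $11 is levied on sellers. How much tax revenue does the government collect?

Pre-tax equilibrium: p* = 34.5, q* = 96.
Tax on sellers shifts supply to qs = -111 + 6(p − 11) = -177 + 6p.
165 - 2p = -177 + 6p gives buyer price pb = 42.75; sellers receive ps = 42.75 − 11 = 31.75.
New quantity: q = 165 − 2(42.75) = 79.5.
Revenue = 11 × 79.5 = 874.5.

Tax revenue = 874.5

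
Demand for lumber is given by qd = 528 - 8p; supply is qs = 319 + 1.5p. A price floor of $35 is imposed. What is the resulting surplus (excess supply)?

Surplus = 123.5

Equilibrium price would be p* = 22, so the floor at 35 binds.
At p = 35: qd = 248, qs = 371.5.
Surplus = 371.5 − 248 = 123.5.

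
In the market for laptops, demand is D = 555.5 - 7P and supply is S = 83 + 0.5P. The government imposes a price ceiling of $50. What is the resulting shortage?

Shortage = 97.5

Equilibrium price would be P* = 63, so the ceiling at 50 binds.
At P = 50: D = 555.5 − 7(50) = 205.5, S = 83 + 0.5(50) = 108.
Shortage = 205.5 − 108 = 97.5.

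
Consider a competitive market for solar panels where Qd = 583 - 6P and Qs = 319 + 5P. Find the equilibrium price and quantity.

Set Qd = Qs: 583 - 6P = 319 + 5P.
264 = 11P, so P* = 24.
Q* = 583 − 6(24) = 439.

P* = 24, Q* = 439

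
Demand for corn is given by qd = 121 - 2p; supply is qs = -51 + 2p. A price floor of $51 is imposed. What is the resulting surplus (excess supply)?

Surplus = 32

Equilibrium price would be p* = 43, so the floor at 51 binds.
At p = 51: qd = 19, qs = 51.
Surplus = 51 − 19 = 32.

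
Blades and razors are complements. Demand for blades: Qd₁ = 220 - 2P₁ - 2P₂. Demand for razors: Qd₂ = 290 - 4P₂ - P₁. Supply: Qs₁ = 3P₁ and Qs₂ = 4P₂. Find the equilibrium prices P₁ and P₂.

P₁ = 590/19, P₂ = 615/19

Market 1: 220 - 2P₁ - 2P₂ = 3P₁ → 5P₁ + 2P₂ = 220.
Market 2: 8P₂ + P₁ = 290.
Eliminating P₂: 8×(1) − 2×(2) gives 38P₁ = 1180, so P₁ = 590/19.
Back-substitute into (2): P₂ = (290 − 1×590/19) / 8 = 615/19.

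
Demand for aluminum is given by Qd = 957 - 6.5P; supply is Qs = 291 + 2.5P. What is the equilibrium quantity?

Set Qd = Qs: 957 - 6.5P = 291 + 2.5P.
666 = 9P, so P* = 74.
Q* = 957 − 6.5(74) = 476.

Q* = 476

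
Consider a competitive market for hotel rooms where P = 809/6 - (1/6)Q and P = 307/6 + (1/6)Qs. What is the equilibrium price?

P* = 93

Set the two price expressions equal: 809/6 - (1/6)Q = 307/6 + (1/6)Q.
251/3 = (1/3)Q, so Q* = 251.
P* = 809/6 − (1/6)(251) = 93.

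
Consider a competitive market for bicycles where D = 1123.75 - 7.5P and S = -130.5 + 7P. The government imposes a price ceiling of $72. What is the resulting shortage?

Equilibrium price would be P* = 86.5, so the ceiling at 72 binds.
At P = 72: D = 1123.75 − 7.5(72) = 583.75, S = -130.5 + 7(72) = 373.5.
Shortage = 583.75 − 373.5 = 210.25.

Shortage = 210.25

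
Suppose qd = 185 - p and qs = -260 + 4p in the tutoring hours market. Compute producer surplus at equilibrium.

Producer surplus = 1152

Equilibrium: 185 - p = -260 + 4p gives p* = 89, q* = 96.
Supply starts at p = 65 (where qs = 0).
PS = ½(89 − 65)(96) = 1152.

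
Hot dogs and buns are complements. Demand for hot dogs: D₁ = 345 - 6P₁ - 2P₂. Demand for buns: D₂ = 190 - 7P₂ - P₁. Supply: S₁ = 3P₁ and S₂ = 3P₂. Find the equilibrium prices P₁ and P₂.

P₁ = 1535/44, P₂ = 1365/88

Market 1: 345 - 6P₁ - 2P₂ = 3P₁ → 9P₁ + 2P₂ = 345.
Market 2: 10P₂ + P₁ = 190.
Eliminating P₂: 10×(1) − 2×(2) gives 88P₁ = 3070, so P₁ = 1535/44.
Back-substitute into (2): P₂ = (190 − 1×1535/44) / 10 = 1365/88.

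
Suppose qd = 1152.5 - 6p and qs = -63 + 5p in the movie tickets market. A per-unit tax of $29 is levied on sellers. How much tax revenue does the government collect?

Pre-tax equilibrium: p* = 110.5, q* = 489.5.
Tax on sellers shifts supply to qs = -63 + 5(p − 29) = -208 + 5p.
1152.5 - 6p = -208 + 5p gives buyer price pb = 2721/22; sellers receive ps = 2721/22 − 29 = 2083/22.
New quantity: q = 1152.5 − 6(2721/22) = 9029/22.
Revenue = 29 × 9029/22 = 261841/22.

Tax revenue = 261841/22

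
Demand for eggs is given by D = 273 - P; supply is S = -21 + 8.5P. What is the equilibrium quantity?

Set D = S: 273 - P = -21 + 8.5P.
294 = 9.5P, so P* = 588/19.
Q* = 273 − 1(588/19) = 4599/19.

Q* = 4599/19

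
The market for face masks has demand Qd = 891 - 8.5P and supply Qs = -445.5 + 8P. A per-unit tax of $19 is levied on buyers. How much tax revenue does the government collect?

Tax revenue = 155743/66

Pre-tax equilibrium: P* = 81, Q* = 202.5.
Tax on buyers shifts demand to Qd = 891 − 8.5(P + 19) = 729.5 - 8.5P.
729.5 - 8.5P = -445.5 + 8P gives seller price Ps = 2350/33; buyers pay Pb = 2350/33 + 19 = 2977/33.
New quantity: Q = 891 − 8.5(2977/33) = 8197/66.
Revenue = 19 × 8197/66 = 155743/66.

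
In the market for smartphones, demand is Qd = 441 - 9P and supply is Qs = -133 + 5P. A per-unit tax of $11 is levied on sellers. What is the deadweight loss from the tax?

Pre-tax equilibrium: P* = 41, Q* = 72.
Tax on sellers shifts supply to Qs = -133 + 5(P − 11) = -188 + 5P.
441 - 9P = -188 + 5P gives buyer price Pb = 629/14; sellers receive Ps = 629/14 − 11 = 475/14.
New quantity: Q = 441 − 9(629/14) = 513/14.
DWL = ½ × 11 × (72 − 513/14) = 5445/28.

Deadweight loss = 5445/28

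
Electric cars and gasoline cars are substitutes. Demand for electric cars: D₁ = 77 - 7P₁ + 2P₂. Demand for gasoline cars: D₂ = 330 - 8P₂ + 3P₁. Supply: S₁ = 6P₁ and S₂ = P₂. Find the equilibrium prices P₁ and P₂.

Market 1: 77 - 7P₁ + 2P₂ = 6P₁ → 13P₁ - 2P₂ = 77.
Market 2: 9P₂ - 3P₁ = 330.
Eliminating P₂: 9×(1) + 2×(2) gives 111P₁ = 1353, so P₁ = 451/37.
Back-substitute into (2): P₂ = (330 + 3×451/37) / 9 = 1507/37.

P₁ = 451/37, P₂ = 1507/37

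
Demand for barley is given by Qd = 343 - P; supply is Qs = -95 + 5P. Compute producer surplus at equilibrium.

Producer surplus = 7290

Equilibrium: 343 - P = -95 + 5P gives P* = 73, Q* = 270.
Supply starts at P = 19 (where Qs = 0).
PS = ½(73 − 19)(270) = 7290.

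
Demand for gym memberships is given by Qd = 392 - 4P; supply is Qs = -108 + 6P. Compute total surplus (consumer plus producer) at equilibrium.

Equilibrium: 392 - 4P = -108 + 6P gives P* = 50, Q* = 192.
Demand choke price: P = 98; supply starts at P = 18.
CS = ½(98 − 50)(192) = 4608; PS = ½(50 − 18)(192) = 3072.

Total surplus = 7680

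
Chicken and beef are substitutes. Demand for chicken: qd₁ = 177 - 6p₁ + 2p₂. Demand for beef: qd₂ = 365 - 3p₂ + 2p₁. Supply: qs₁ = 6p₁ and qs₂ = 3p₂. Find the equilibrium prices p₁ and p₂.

Market 1: 177 - 6p₁ + 2p₂ = 6p₁ → 12p₁ - 2p₂ = 177.
Market 2: 6p₂ - 2p₁ = 365.
Eliminating p₂: 6×(1) + 2×(2) gives 68p₁ = 1792, so p₁ = 448/17.
Back-substitute into (2): p₂ = (365 + 2×448/17) / 6 = 2367/34.

p₁ = 448/17, p₂ = 2367/34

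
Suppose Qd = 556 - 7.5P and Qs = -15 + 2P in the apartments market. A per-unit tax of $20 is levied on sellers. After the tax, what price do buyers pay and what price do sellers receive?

Buyers pay 1222/19, sellers receive 842/19

Pre-tax equilibrium: P* = 1142/19, Q* = 1999/19.
Tax on sellers shifts supply to Qs = -15 + 2(P − 20) = -55 + 2P.
556 - 7.5P = -55 + 2P gives buyer price Pb = 1222/19; sellers receive Ps = 1222/19 − 20 = 842/19.
New quantity: Q = 556 − 7.5(1222/19) = 1399/19.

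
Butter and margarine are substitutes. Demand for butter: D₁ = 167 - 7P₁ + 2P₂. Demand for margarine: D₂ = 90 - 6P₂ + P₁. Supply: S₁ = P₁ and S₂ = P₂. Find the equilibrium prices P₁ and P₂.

P₁ = 1349/54, P₂ = 887/54

Market 1: 167 - 7P₁ + 2P₂ = P₁ → 8P₁ - 2P₂ = 167.
Market 2: 7P₂ - P₁ = 90.
Eliminating P₂: 7×(1) + 2×(2) gives 54P₁ = 1349, so P₁ = 1349/54.
Back-substitute into (2): P₂ = (90 + 1×1349/54) / 7 = 887/54.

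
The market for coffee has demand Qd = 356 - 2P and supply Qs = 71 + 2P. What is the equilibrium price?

Set Qd = Qs: 356 - 2P = 71 + 2P.
285 = 4P, so P* = 71.25.
Q* = 356 − 2(71.25) = 213.5.

P* = 71.25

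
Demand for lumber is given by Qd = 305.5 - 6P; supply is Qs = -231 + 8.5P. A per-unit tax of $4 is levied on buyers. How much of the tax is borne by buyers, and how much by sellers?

Pre-tax equilibrium: P* = 37, Q* = 83.5.
Tax on buyers shifts demand to Qd = 305.5 − 6(P + 4) = 281.5 - 6P.
281.5 - 6P = -231 + 8.5P gives seller price Ps = 1025/29; buyers pay Pb = 1025/29 + 4 = 1141/29.
New quantity: Q = 305.5 − 6(1141/29) = 4027/58.
Buyer burden = 1141/29 − 37 = 68/29; seller burden = 37 − 1025/29 = 48/29.

Buyers bear 68/29, sellers bear 48/29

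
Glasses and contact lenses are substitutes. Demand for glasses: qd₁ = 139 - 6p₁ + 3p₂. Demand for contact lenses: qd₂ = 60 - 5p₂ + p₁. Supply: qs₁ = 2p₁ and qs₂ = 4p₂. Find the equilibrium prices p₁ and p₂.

p₁ = 477/23, p₂ = 619/69

Market 1: 139 - 6p₁ + 3p₂ = 2p₁ → 8p₁ - 3p₂ = 139.
Market 2: 9p₂ - p₁ = 60.
Eliminating p₂: 9×(1) + 3×(2) gives 69p₁ = 1431, so p₁ = 477/23.
Back-substitute into (2): p₂ = (60 + 1×477/23) / 9 = 619/69.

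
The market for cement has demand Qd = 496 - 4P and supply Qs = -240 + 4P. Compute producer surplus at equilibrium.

Producer surplus = 2048

Equilibrium: 496 - 4P = -240 + 4P gives P* = 92, Q* = 128.
Supply starts at P = 60 (where Qs = 0).
PS = ½(92 − 60)(128) = 2048.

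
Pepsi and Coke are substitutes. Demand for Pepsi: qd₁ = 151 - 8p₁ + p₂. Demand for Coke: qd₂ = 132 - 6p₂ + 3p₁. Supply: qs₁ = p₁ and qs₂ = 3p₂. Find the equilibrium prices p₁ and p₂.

Market 1: 151 - 8p₁ + p₂ = p₁ → 9p₁ - p₂ = 151.
Market 2: 9p₂ - 3p₁ = 132.
Eliminating p₂: 9×(1) + 1×(2) gives 78p₁ = 1491, so p₁ = 497/26.
Back-substitute into (2): p₂ = (132 + 3×497/26) / 9 = 547/26.

p₁ = 497/26, p₂ = 547/26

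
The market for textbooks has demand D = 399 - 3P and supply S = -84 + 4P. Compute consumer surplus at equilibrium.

Equilibrium: 399 - 3P = -84 + 4P gives P* = 69, Q* = 192.
Demand choke price (D = 0): P = 133.
CS = ½(133 − 69)(192) = 6144.

Consumer surplus = 6144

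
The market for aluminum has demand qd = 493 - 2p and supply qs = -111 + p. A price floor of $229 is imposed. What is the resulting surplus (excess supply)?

Equilibrium price would be p* = 604/3, so the floor at 229 binds.
At p = 229: qd = 35, qs = 118.
Surplus = 118 − 35 = 83.

Surplus = 83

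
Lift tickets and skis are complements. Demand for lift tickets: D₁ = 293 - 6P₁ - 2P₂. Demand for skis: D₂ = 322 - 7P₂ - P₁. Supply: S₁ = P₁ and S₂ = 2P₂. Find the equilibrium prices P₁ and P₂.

P₁ = 1993/61, P₂ = 1961/61

Market 1: 293 - 6P₁ - 2P₂ = P₁ → 7P₁ + 2P₂ = 293.
Market 2: 9P₂ + P₁ = 322.
Eliminating P₂: 9×(1) − 2×(2) gives 61P₁ = 1993, so P₁ = 1993/61.
Back-substitute into (2): P₂ = (322 − 1×1993/61) / 9 = 1961/61.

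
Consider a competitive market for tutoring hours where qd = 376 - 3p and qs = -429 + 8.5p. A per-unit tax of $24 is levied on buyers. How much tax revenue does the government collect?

Pre-tax equilibrium: p* = 70, q* = 166.
Tax on buyers shifts demand to qd = 376 − 3(p + 24) = 304 - 3p.
304 - 3p = -429 + 8.5p gives seller price ps = 1466/23; buyers pay pb = 1466/23 + 24 = 2018/23.
New quantity: q = 376 − 3(2018/23) = 2594/23.
Revenue = 24 × 2594/23 = 62256/23.

Tax revenue = 62256/23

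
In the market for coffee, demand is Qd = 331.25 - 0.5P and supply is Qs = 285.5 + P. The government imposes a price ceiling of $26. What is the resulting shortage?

Equilibrium price would be P* = 30.5, so the ceiling at 26 binds.
At P = 26: Qd = 331.25 − 0.5(26) = 318.25, Qs = 285.5 + 1(26) = 311.5.
Shortage = 318.25 − 311.5 = 6.75.

Shortage = 6.75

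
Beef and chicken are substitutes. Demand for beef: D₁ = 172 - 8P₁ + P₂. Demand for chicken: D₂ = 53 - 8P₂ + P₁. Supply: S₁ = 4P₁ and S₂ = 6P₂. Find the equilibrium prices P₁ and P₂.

Market 1: 172 - 8P₁ + P₂ = 4P₁ → 12P₁ - P₂ = 172.
Market 2: 14P₂ - P₁ = 53.
Eliminating P₂: 14×(1) + 1×(2) gives 167P₁ = 2461, so P₁ = 2461/167.
Back-substitute into (2): P₂ = (53 + 1×2461/167) / 14 = 808/167.

P₁ = 2461/167, P₂ = 808/167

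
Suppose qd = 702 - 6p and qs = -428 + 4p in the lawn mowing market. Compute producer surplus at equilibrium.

Producer surplus = 72

Equilibrium: 702 - 6p = -428 + 4p gives p* = 113, q* = 24.
Supply starts at p = 107 (where qs = 0).
PS = ½(113 − 107)(24) = 72.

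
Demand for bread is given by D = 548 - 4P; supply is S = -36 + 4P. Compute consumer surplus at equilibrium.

Equilibrium: 548 - 4P = -36 + 4P gives P* = 73, Q* = 256.
Demand choke price (D = 0): P = 137.
CS = ½(137 − 73)(256) = 8192.

Consumer surplus = 8192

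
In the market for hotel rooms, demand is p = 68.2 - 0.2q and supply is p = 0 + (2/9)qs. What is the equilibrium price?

p* = 682/19

Set the two price expressions equal: 68.2 - 0.2q = 0 + (2/9)q.
68.2 = (19/45)q, so q* = 3069/19.
p* = 68.2 − (0.2)(3069/19) = 682/19.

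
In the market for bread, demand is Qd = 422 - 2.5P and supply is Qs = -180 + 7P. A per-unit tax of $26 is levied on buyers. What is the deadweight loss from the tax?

Deadweight loss = 11830/19

Pre-tax equilibrium: P* = 1204/19, Q* = 5008/19.
Tax on buyers shifts demand to Qd = 422 − 2.5(P + 26) = 357 - 2.5P.
357 - 2.5P = -180 + 7P gives seller price Ps = 1074/19; buyers pay Pb = 1074/19 + 26 = 1568/19.
New quantity: Q = 422 − 2.5(1568/19) = 4098/19.
DWL = ½ × 26 × (5008/19 − 4098/19) = 11830/19.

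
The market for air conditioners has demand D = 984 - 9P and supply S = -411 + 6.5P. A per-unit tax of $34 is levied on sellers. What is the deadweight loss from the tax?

Pre-tax equilibrium: P* = 90, Q* = 174.
Tax on sellers shifts supply to S = -411 + 6.5(P − 34) = -632 + 6.5P.
984 - 9P = -632 + 6.5P gives buyer price Pb = 3232/31; sellers receive Ps = 3232/31 − 34 = 2178/31.
New quantity: Q = 984 − 9(3232/31) = 1416/31.
DWL = ½ × 34 × (174 − 1416/31) = 67626/31.

Deadweight loss = 67626/31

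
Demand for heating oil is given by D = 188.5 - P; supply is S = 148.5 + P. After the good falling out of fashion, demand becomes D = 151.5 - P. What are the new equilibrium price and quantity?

Original equilibrium: P* = 20, Q* = 168.5.
New equilibrium: 151.5 - P = 148.5 + P, so 3 = 2P and P' = 1.5; Q' = 151.5 − 1(1.5) = 150.

P' = 1.5, Q' = 150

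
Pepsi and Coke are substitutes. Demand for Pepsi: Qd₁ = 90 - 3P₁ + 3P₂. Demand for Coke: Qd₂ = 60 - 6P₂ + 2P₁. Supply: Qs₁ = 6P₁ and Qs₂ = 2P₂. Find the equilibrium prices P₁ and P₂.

P₁ = 150/11, P₂ = 120/11

Market 1: 90 - 3P₁ + 3P₂ = 6P₁ → 9P₁ - 3P₂ = 90.
Market 2: 8P₂ - 2P₁ = 60.
Eliminating P₂: 8×(1) + 3×(2) gives 66P₁ = 900, so P₁ = 150/11.
Back-substitute into (2): P₂ = (60 + 2×150/11) / 8 = 120/11.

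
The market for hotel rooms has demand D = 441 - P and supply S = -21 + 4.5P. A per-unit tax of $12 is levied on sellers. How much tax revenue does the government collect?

Tax revenue = 45828/11

Pre-tax equilibrium: P* = 84, Q* = 357.
Tax on sellers shifts supply to S = -21 + 4.5(P − 12) = -75 + 4.5P.
441 - P = -75 + 4.5P gives buyer price Pb = 1032/11; sellers receive Ps = 1032/11 − 12 = 900/11.
New quantity: Q = 441 − 1(1032/11) = 3819/11.
Revenue = 12 × 3819/11 = 45828/11.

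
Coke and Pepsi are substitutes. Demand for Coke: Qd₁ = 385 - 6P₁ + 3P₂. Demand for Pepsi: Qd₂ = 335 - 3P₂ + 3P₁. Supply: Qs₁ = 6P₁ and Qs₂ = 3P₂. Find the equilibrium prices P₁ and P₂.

P₁ = 1105/21, P₂ = 575/7

Market 1: 385 - 6P₁ + 3P₂ = 6P₁ → 12P₁ - 3P₂ = 385.
Market 2: 6P₂ - 3P₁ = 335.
Eliminating P₂: 6×(1) + 3×(2) gives 63P₁ = 3315, so P₁ = 1105/21.
Back-substitute into (2): P₂ = (335 + 3×1105/21) / 6 = 575/7.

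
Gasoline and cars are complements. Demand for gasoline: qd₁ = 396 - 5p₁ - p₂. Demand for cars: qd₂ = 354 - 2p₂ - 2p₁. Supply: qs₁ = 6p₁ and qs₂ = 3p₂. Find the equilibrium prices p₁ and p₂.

Market 1: 396 - 5p₁ - p₂ = 6p₁ → 11p₁ + p₂ = 396.
Market 2: 5p₂ + 2p₁ = 354.
Eliminating p₂: 5×(1) − 1×(2) gives 53p₁ = 1626, so p₁ = 1626/53.
Back-substitute into (2): p₂ = (354 − 2×1626/53) / 5 = 3102/53.

p₁ = 1626/53, p₂ = 3102/53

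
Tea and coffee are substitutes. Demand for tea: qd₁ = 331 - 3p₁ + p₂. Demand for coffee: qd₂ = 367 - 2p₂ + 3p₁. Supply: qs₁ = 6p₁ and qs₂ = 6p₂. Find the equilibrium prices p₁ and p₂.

Market 1: 331 - 3p₁ + p₂ = 6p₁ → 9p₁ - p₂ = 331.
Market 2: 8p₂ - 3p₁ = 367.
Eliminating p₂: 8×(1) + 1×(2) gives 69p₁ = 3015, so p₁ = 1005/23.
Back-substitute into (2): p₂ = (367 + 3×1005/23) / 8 = 1432/23.

p₁ = 1005/23, p₂ = 1432/23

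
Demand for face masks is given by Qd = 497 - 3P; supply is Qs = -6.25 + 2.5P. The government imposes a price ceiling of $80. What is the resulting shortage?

Shortage = 63.25

Equilibrium price would be P* = 91.5, so the ceiling at 80 binds.
At P = 80: Qd = 497 − 3(80) = 257, Qs = -6.25 + 2.5(80) = 193.75.
Shortage = 257 − 193.75 = 63.25.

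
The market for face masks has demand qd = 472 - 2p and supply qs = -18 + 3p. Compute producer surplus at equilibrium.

Equilibrium: 472 - 2p = -18 + 3p gives p* = 98, q* = 276.
Supply starts at p = 6 (where qs = 0).
PS = ½(98 − 6)(276) = 12696.

Producer surplus = 12696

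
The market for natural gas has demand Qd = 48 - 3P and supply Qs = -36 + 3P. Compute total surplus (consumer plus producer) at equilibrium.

Total surplus = 12

Equilibrium: 48 - 3P = -36 + 3P gives P* = 14, Q* = 6.
Demand choke price: P = 16; supply starts at P = 12.
CS = ½(16 − 14)(6) = 6; PS = ½(14 − 12)(6) = 6.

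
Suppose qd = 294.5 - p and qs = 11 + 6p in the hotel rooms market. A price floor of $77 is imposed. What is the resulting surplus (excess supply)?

Equilibrium price would be p* = 40.5, so the floor at 77 binds.
At p = 77: qd = 217.5, qs = 473.
Surplus = 473 − 217.5 = 255.5.

Surplus = 255.5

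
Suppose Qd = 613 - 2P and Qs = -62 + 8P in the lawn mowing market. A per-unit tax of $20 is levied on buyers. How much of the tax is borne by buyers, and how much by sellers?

Buyers bear $16, sellers bear $4

Pre-tax equilibrium: P* = 67.5, Q* = 478.
Tax on buyers shifts demand to Qd = 613 − 2(P + 20) = 573 - 2P.
573 - 2P = -62 + 8P gives seller price Ps = 63.5; buyers pay Pb = 63.5 + 20 = 83.5.
New quantity: Q = 613 − 2(83.5) = 446.
Buyer burden = 83.5 − 67.5 = 16; seller burden = 67.5 − 63.5 = 4.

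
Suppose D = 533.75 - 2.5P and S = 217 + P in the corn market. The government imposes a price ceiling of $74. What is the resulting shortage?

Equilibrium price would be P* = 90.5, so the ceiling at 74 binds.
At P = 74: D = 533.75 − 2.5(74) = 348.75, S = 217 + 1(74) = 291.
Shortage = 348.75 − 291 = 57.75.

Shortage = 57.75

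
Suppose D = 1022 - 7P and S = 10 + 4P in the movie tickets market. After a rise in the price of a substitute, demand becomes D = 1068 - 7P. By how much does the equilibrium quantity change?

ΔQ = 184/11

Original equilibrium: P* = 92, Q* = 378.
New equilibrium: 1068 - 7P = 10 + 4P, so 1058 = 11P and P' = 1058/11; Q' = 1068 − 7(1058/11) = 4342/11.
Change in quantity: 4342/11 − 378 = 184/11.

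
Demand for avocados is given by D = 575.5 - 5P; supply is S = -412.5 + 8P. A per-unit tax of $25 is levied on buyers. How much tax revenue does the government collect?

Tax revenue = 77075/26

Pre-tax equilibrium: P* = 76, Q* = 195.5.
Tax on buyers shifts demand to D = 575.5 − 5(P + 25) = 450.5 - 5P.
450.5 - 5P = -412.5 + 8P gives seller price Ps = 863/13; buyers pay Pb = 863/13 + 25 = 1188/13.
New quantity: Q = 575.5 − 5(1188/13) = 3083/26.
Revenue = 25 × 3083/26 = 77075/26.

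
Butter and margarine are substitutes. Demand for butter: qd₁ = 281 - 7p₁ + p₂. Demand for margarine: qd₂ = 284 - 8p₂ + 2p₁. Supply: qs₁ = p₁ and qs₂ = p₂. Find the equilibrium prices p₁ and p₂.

p₁ = 2813/70, p₂ = 1417/35

Market 1: 281 - 7p₁ + p₂ = p₁ → 8p₁ - p₂ = 281.
Market 2: 9p₂ - 2p₁ = 284.
Eliminating p₂: 9×(1) + 1×(2) gives 70p₁ = 2813, so p₁ = 2813/70.
Back-substitute into (2): p₂ = (284 + 2×2813/70) / 9 = 1417/35.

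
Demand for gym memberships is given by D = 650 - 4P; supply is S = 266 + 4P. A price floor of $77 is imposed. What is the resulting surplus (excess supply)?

Equilibrium price would be P* = 48, so the floor at 77 binds.
At P = 77: D = 342, S = 574.
Surplus = 574 − 342 = 232.

Surplus = 232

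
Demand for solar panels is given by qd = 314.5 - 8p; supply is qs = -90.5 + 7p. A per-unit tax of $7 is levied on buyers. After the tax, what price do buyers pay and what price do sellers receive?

Buyers pay 454/15, sellers receive 349/15

Pre-tax equilibrium: p* = 27, q* = 98.5.
Tax on buyers shifts demand to qd = 314.5 − 8(p + 7) = 258.5 - 8p.
258.5 - 8p = -90.5 + 7p gives seller price ps = 349/15; buyers pay pb = 349/15 + 7 = 454/15.
New quantity: q = 314.5 − 8(454/15) = 2171/30.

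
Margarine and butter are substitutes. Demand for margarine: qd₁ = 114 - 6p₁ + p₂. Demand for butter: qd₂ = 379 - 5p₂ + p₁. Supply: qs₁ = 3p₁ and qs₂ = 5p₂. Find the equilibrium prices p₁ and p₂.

Market 1: 114 - 6p₁ + p₂ = 3p₁ → 9p₁ - p₂ = 114.
Market 2: 10p₂ - p₁ = 379.
Eliminating p₂: 10×(1) + 1×(2) gives 89p₁ = 1519, so p₁ = 1519/89.
Back-substitute into (2): p₂ = (379 + 1×1519/89) / 10 = 3525/89.

p₁ = 1519/89, p₂ = 3525/89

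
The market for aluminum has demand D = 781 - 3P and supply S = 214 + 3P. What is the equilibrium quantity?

Q* = 497.5

Set D = S: 781 - 3P = 214 + 3P.
567 = 6P, so P* = 94.5.
Q* = 781 − 3(94.5) = 497.5.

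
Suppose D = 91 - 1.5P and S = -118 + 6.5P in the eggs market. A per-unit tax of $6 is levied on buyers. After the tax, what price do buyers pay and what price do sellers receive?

Pre-tax equilibrium: P* = 26.125, Q* = 51.8125.
Tax on buyers shifts demand to D = 91 − 1.5(P + 6) = 82 - 1.5P.
82 - 1.5P = -118 + 6.5P gives seller price Ps = 25; buyers pay Pb = 25 + 6 = 31.
New quantity: Q = 91 − 1.5(31) = 44.5.

Buyers pay $31, sellers receive $25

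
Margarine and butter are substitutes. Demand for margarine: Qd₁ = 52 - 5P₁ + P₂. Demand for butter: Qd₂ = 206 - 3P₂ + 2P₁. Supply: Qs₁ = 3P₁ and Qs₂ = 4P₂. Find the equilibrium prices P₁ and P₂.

Market 1: 52 - 5P₁ + P₂ = 3P₁ → 8P₁ - P₂ = 52.
Market 2: 7P₂ - 2P₁ = 206.
Eliminating P₂: 7×(1) + 1×(2) gives 54P₁ = 570, so P₁ = 95/9.
Back-substitute into (2): P₂ = (206 + 2×95/9) / 7 = 292/9.

P₁ = 95/9, P₂ = 292/9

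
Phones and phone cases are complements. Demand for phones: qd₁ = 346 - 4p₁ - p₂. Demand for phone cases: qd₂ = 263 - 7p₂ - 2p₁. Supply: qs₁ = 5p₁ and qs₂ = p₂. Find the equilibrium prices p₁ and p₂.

p₁ = 501/14, p₂ = 335/14

Market 1: 346 - 4p₁ - p₂ = 5p₁ → 9p₁ + p₂ = 346.
Market 2: 8p₂ + 2p₁ = 263.
Eliminating p₂: 8×(1) − 1×(2) gives 70p₁ = 2505, so p₁ = 501/14.
Back-substitute into (2): p₂ = (263 − 2×501/14) / 8 = 335/14.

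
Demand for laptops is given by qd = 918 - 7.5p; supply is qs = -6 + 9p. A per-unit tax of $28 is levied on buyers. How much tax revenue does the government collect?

Tax revenue = 118104/11

Pre-tax equilibrium: p* = 56, q* = 498.
Tax on buyers shifts demand to qd = 918 − 7.5(p + 28) = 708 - 7.5p.
708 - 7.5p = -6 + 9p gives seller price ps = 476/11; buyers pay pb = 476/11 + 28 = 784/11.
New quantity: q = 918 − 7.5(784/11) = 4218/11.
Revenue = 28 × 4218/11 = 118104/11.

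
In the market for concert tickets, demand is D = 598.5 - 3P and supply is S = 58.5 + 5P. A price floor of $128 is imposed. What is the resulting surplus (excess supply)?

Surplus = 484

Equilibrium price would be P* = 67.5, so the floor at 128 binds.
At P = 128: D = 214.5, S = 698.5.
Surplus = 698.5 − 214.5 = 484.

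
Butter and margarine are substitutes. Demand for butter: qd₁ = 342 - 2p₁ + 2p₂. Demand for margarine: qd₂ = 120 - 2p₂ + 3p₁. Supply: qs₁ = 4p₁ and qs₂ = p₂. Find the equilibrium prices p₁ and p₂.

p₁ = 105.5, p₂ = 145.5

Market 1: 342 - 2p₁ + 2p₂ = 4p₁ → 6p₁ - 2p₂ = 342.
Market 2: 3p₂ - 3p₁ = 120.
Eliminating p₂: 3×(1) + 2×(2) gives 12p₁ = 1266, so p₁ = 105.5.
Back-substitute into (2): p₂ = (120 + 3×105.5) / 3 = 145.5.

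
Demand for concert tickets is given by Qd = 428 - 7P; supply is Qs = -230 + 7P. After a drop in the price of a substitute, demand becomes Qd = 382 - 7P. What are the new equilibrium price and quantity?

P' = 306/7, Q' = 76

Original equilibrium: P* = 47, Q* = 99.
New equilibrium: 382 - 7P = -230 + 7P, so 612 = 14P and P' = 306/7; Q' = 382 − 7(306/7) = 76.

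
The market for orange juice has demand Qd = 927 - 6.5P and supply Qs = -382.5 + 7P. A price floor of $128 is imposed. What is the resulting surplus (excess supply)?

Surplus = 418.5

Equilibrium price would be P* = 97, so the floor at 128 binds.
At P = 128: Qd = 95, Qs = 513.5.
Surplus = 513.5 − 95 = 418.5.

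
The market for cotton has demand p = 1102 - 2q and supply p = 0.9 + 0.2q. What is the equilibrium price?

p* = 101

Set the two price expressions equal: 1102 - 2q = 0.9 + 0.2q.
1101.1 = 2.2q, so q* = 500.5.
p* = 1102 − (2)(500.5) = 101.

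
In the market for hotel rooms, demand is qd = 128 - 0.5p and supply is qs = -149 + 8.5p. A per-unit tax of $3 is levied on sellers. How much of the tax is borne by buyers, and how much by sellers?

Pre-tax equilibrium: p* = 277/9, q* = 2027/18.
Tax on sellers shifts supply to qs = -149 + 8.5(p − 3) = -174.5 + 8.5p.
128 - 0.5p = -174.5 + 8.5p gives buyer price pb = 605/18; sellers receive ps = 605/18 − 3 = 551/18.
New quantity: q = 128 − 0.5(605/18) = 4003/36.
Buyer burden = 605/18 − 277/9 = 17/6; seller burden = 277/9 − 551/18 = 1/6.

Buyers bear 17/6, sellers bear 1/6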